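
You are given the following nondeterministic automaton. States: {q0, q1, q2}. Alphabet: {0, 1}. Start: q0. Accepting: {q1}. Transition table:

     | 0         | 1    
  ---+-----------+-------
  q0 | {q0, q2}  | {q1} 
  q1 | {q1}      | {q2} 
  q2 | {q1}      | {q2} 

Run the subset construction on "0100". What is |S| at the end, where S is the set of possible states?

Start in {q0}.
Read '0': q0→{q0, q2}; now {q0, q2}.
Read '1': q0→{q1}, q2→{q2}; now {q1, q2}.
Read '0': q1→{q1}, q2→{q1}; now {q1}.
Read '0': q1→{q1}; now {q1}.
That set has 1 state.

1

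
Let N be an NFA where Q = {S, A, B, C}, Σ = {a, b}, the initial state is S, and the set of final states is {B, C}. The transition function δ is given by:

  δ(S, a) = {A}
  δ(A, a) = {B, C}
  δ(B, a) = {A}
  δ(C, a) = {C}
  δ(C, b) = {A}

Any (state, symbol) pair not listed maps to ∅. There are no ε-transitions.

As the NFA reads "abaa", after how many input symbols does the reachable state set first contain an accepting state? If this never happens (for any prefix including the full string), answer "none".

none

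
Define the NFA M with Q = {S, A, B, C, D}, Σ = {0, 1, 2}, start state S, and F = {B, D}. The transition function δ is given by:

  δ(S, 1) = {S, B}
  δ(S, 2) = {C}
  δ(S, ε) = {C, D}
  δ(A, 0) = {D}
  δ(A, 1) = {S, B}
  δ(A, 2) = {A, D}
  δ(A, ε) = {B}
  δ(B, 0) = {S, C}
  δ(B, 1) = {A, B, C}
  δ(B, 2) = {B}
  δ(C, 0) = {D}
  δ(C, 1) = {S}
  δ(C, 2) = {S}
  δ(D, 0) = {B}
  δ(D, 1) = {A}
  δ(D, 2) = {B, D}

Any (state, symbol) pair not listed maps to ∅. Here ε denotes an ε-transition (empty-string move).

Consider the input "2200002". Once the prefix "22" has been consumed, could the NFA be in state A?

No

Start: ε-closure({S}) = {S, C, D}.
Read '2': {S, C, D} → {S, B, C, D}.
Read '2': {S, B, C, D} → {S, B, C, D}.
State A is not in {S, B, C, D}.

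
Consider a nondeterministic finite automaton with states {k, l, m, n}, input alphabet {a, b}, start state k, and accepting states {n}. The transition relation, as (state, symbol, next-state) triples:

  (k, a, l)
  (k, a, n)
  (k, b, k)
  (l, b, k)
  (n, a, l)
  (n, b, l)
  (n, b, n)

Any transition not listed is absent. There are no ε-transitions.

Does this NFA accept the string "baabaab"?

Start in {k}.
Read 'b': k→{k}; now {k}.
Read 'a': k→{l, n}; now {l, n}.
Read 'a': l→∅, n→{l}; now {l}.
Read 'b': l→{k}; now {k}.
Read 'a': k→{l, n}; now {l, n}.
Read 'a': l→∅, n→{l}; now {l}.
Read 'b': l→{k}; now {k}.
The final set {k} contains no accepting state.

No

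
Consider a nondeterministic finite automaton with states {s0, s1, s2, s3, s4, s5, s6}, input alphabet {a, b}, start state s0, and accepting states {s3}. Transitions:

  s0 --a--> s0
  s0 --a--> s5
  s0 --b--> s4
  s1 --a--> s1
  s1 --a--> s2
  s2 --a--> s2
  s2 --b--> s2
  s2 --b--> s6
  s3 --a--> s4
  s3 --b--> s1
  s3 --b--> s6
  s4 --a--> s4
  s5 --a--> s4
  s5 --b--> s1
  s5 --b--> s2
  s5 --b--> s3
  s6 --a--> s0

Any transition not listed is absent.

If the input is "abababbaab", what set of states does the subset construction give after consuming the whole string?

Start in {s0}.
Read 'a': {s0} → {s0, s5}.
Read 'b': {s0, s5} → {s1, s2, s3, s4}.
Read 'a': {s1, s2, s3, s4} → {s1, s2, s4}.
Read 'b': {s1, s2, s4} → {s2, s6}.
Read 'a': {s2, s6} → {s0, s2}.
Read 'b': {s0, s2} → {s2, s4, s6}.
Read 'b': {s2, s4, s6} → {s2, s6}.
Read 'a': {s2, s6} → {s0, s2}.
Read 'a': {s0, s2} → {s0, s2, s5}.
Read 'b': {s0, s2, s5} → {s1, s2, s3, s4, s6}.

{s1, s2, s3, s4, s6}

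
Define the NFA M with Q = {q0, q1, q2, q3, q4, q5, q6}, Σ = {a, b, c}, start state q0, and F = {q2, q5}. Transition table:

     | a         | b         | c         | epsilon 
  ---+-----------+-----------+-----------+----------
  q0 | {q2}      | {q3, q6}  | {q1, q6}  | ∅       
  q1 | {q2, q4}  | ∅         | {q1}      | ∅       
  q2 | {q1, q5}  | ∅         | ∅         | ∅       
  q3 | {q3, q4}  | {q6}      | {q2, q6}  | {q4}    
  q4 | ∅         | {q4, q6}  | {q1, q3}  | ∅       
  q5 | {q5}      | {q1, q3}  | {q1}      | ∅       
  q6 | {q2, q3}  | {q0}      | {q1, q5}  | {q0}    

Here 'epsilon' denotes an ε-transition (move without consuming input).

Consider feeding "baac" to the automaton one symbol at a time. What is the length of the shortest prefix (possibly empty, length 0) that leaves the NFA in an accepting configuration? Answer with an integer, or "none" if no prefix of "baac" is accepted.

Start in {q0}.
Read 'b': {q0} → {q0, q3, q4, q6}.
Read 'a': {q0, q3, q4, q6} → {q2, q3, q4}.
None of the earlier sets intersect F, but {q2, q3, q4} does.

2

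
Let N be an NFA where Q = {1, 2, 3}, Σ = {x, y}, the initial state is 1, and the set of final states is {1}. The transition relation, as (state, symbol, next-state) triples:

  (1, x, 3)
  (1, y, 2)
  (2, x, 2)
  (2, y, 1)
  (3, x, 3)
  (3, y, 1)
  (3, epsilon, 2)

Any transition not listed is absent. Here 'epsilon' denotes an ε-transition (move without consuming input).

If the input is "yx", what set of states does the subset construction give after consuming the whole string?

Start in {1}.
Read 'y': {1} → {2}.
Read 'x': {2} → {2}.

{2}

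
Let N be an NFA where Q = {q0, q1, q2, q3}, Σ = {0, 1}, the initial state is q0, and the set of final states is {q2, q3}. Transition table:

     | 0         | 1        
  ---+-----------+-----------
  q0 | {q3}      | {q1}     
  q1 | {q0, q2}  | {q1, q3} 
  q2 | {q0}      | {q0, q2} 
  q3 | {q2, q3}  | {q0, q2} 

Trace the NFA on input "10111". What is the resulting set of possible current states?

{q0, q1, q2, q3}

Start in {q0}.
Read '1': q0→{q1}; now {q1}.
Read '0': q1→{q0, q2}; now {q0, q2}.
Read '1': q0→{q1}, q2→{q0, q2}; now {q0, q1, q2}.
Read '1': q0→{q1}, q1→{q1, q3}, q2→{q0, q2}; now {q0, q1, q2, q3}.
Read '1': q0→{q1}, q1→{q1, q3}, q2→{q0, q2}, q3→{q0, q2}; now {q0, q1, q2, q3}.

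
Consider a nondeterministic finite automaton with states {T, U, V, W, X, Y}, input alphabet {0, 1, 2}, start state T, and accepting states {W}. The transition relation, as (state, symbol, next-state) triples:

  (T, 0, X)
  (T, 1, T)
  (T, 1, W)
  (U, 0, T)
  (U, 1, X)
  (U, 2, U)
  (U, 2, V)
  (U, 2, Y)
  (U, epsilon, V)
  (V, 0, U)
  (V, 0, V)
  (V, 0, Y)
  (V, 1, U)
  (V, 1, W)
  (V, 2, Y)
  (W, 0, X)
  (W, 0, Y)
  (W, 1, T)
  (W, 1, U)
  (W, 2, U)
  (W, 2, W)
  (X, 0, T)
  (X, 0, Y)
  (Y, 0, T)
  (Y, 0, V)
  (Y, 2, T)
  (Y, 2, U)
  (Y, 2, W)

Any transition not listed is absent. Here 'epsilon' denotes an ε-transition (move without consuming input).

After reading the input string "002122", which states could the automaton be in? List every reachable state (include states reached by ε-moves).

{T, U, V, W, Y}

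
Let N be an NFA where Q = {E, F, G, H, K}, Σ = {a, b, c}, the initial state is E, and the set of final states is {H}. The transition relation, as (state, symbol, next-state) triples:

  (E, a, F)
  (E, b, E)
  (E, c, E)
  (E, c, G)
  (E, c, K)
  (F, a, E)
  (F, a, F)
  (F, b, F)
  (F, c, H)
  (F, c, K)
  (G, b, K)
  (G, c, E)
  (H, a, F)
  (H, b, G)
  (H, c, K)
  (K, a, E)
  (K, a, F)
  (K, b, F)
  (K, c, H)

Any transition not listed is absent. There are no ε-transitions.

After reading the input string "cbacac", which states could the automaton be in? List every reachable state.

{E, G, H, K}

Start in {E}.
Read 'c': {E} → {E, G, K}.
Read 'b': {E, G, K} → {E, F, K}.
Read 'a': {E, F, K} → {E, F}.
Read 'c': {E, F} → {E, G, H, K}.
Read 'a': {E, G, H, K} → {E, F}.
Read 'c': {E, F} → {E, G, H, K}.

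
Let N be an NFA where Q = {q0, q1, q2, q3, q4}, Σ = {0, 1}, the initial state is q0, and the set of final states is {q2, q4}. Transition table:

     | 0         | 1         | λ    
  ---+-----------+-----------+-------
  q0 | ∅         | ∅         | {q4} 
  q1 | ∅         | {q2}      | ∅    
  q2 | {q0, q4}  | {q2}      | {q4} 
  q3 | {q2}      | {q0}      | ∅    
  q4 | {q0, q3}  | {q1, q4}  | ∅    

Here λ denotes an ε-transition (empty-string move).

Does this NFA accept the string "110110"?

Start: ε-closure({q0}) = {q0, q4}.
Read '1': q0→∅, q4→{q1, q4}; now {q1, q4}.
Read '1': q1→{q2}, q4→{q1, q4}; now {q1, q2, q4}.
Read '0': q1→∅, q2→{q0, q4}, q4→{q0, q3}; now {q0, q3, q4}.
Read '1': q0→∅, q3→{q0}, q4→{q1, q4}; now {q0, q1, q4}.
Read '1': q0→∅, q1→{q2}, q4→{q1, q4}; now {q1, q2, q4}.
Read '0': q1→∅, q2→{q0, q4}, q4→{q0, q3}; now {q0, q3, q4}.
The final set {q0, q3, q4} contains the accepting state q4.

Yes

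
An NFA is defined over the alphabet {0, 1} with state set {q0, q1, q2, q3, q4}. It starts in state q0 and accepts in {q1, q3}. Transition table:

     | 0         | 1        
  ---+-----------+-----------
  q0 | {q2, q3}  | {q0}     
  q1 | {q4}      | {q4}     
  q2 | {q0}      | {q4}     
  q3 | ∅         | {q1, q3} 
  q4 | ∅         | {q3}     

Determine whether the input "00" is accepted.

No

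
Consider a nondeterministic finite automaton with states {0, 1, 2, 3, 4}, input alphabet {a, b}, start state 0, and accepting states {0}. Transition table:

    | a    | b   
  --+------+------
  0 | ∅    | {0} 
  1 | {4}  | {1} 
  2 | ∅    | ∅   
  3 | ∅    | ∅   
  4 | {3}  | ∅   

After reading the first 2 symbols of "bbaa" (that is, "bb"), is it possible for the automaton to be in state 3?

No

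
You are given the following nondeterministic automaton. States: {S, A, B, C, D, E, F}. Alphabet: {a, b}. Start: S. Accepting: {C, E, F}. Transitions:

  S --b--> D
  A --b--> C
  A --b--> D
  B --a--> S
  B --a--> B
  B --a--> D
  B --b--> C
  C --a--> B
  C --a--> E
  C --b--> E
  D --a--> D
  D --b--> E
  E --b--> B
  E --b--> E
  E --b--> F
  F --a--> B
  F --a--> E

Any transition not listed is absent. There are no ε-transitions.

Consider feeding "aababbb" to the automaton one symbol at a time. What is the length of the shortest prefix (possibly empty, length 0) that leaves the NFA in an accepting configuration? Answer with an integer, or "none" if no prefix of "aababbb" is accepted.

Start in {S}.
Read 'a': S→∅; now ∅.
The set is empty and remains empty for the remaining 6 symbols.
No reachable set along the way intersects F.

none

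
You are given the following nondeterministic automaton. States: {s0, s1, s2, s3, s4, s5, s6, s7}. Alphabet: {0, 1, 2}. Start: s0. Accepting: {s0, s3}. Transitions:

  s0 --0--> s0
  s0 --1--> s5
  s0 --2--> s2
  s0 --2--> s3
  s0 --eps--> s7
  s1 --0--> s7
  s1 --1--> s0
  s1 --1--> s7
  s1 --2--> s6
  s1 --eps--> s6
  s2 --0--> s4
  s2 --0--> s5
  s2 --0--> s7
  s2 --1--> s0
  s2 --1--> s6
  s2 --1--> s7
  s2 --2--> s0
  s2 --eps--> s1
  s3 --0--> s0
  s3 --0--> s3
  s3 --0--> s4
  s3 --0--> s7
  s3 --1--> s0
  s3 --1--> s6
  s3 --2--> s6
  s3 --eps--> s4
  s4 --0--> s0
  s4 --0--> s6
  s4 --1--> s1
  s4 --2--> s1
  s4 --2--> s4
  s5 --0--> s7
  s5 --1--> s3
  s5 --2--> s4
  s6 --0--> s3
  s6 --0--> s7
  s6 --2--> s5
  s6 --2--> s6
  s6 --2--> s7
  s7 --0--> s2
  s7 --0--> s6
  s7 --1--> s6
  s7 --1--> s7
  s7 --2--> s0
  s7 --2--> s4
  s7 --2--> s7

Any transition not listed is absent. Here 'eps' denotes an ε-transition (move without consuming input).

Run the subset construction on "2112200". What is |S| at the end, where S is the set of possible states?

8

Start: ε-closure({s0}) = {s0, s7}.
Read '2': {s0, s7} → {s0, s1, s2, s3, s4, s6, s7}.
Read '1': {s0, s1, s2, s3, s4, s6, s7} → {s0, s1, s5, s6, s7}.
Read '1': {s0, s1, s5, s6, s7} → {s0, s3, s4, s5, s6, s7}.
Read '2': {s0, s3, s4, s5, s6, s7} → {s0, s1, s2, s3, s4, s5, s6, s7}.
Read '2': {s0, s1, s2, s3, s4, s5, s6, s7} → {s0, s1, s2, s3, s4, s5, s6, s7}.
Read '0': {s0, s1, s2, s3, s4, s5, s6, s7} → {s0, s1, s2, s3, s4, s5, s6, s7}.
Read '0': {s0, s1, s2, s3, s4, s5, s6, s7} → {s0, s1, s2, s3, s4, s5, s6, s7}.
That set has 8 states.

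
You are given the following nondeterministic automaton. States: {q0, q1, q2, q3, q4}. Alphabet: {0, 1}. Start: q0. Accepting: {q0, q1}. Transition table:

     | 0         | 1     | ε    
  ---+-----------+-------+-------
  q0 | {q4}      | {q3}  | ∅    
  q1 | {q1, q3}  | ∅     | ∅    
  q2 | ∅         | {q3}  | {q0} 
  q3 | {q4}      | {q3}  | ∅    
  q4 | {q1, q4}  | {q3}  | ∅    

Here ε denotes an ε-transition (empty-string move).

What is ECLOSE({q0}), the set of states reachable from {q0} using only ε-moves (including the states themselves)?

Begin with {q0}.
No ε-moves leave this set, so the closure equals the set itself.

{q0}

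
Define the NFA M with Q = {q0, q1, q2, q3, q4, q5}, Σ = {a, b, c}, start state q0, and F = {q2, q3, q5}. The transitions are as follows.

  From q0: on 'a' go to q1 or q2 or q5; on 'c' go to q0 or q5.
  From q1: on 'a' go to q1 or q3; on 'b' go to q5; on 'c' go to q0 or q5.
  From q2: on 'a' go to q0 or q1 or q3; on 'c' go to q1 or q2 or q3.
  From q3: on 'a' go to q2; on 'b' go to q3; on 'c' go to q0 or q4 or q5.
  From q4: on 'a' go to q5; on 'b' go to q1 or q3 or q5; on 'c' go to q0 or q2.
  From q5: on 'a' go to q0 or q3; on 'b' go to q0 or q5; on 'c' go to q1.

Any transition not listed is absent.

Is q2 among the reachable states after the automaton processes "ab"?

Start in {q0}.
Read 'a': q0→{q1, q2, q5}; now {q1, q2, q5}.
Read 'b': q1→{q5}, q2→∅, q5→{q0, q5}; now {q0, q5}.
State q2 is not in {q0, q5}.

No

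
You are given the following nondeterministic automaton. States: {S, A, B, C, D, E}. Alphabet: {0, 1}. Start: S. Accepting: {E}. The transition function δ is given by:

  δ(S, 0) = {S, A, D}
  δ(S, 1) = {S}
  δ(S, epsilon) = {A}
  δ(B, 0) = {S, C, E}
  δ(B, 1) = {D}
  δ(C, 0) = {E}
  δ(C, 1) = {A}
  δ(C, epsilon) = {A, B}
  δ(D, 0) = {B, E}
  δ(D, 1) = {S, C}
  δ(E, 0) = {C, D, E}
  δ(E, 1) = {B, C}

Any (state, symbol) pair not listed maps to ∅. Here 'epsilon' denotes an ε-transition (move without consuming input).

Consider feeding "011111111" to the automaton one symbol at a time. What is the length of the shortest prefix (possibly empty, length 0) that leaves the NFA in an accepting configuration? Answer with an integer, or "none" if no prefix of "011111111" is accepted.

none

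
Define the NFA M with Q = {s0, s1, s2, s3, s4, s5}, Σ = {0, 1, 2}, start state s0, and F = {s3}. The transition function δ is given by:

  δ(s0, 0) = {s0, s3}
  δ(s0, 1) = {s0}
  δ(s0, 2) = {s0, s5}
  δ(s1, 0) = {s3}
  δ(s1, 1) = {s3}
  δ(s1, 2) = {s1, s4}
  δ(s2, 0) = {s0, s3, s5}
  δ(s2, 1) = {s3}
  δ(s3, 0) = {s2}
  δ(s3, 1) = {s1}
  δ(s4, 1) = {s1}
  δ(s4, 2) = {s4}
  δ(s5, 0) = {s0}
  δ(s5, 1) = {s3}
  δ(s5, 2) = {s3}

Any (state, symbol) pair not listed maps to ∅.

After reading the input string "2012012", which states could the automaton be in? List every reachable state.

{s0, s1, s4, s5}

Start in {s0}.
Read '2': s0→{s0, s5}; now {s0, s5}.
Read '0': s0→{s0, s3}, s5→{s0}; now {s0, s3}.
Read '1': s0→{s0}, s3→{s1}; now {s0, s1}.
Read '2': s0→{s0, s5}, s1→{s1, s4}; now {s0, s1, s4, s5}.
Read '0': s0→{s0, s3}, s1→{s3}, s4→∅, s5→{s0}; now {s0, s3}.
Read '1': s0→{s0}, s3→{s1}; now {s0, s1}.
Read '2': s0→{s0, s5}, s1→{s1, s4}; now {s0, s1, s4, s5}.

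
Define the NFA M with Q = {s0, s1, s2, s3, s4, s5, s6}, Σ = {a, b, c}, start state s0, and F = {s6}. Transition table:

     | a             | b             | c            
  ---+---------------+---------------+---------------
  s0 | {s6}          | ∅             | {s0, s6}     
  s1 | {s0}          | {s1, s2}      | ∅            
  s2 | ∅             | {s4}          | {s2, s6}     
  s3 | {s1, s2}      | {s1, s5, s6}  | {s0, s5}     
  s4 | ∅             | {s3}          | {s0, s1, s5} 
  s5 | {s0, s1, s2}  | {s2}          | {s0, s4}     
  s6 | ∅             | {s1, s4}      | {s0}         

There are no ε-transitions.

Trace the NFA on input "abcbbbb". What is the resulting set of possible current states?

{s1, s2, s3, s4, s5, s6}

Start in {s0}.
Read 'a': s0→{s6}; now {s6}.
Read 'b': s6→{s1, s4}; now {s1, s4}.
Read 'c': s1→∅, s4→{s0, s1, s5}; now {s0, s1, s5}.
Read 'b': s0→∅, s1→{s1, s2}, s5→{s2}; now {s1, s2}.
Read 'b': s1→{s1, s2}, s2→{s4}; now {s1, s2, s4}.
Read 'b': s1→{s1, s2}, s2→{s4}, s4→{s3}; now {s1, s2, s3, s4}.
Read 'b': s1→{s1, s2}, s2→{s4}, s3→{s1, s5, s6}, s4→{s3}; now {s1, s2, s3, s4, s5, s6}.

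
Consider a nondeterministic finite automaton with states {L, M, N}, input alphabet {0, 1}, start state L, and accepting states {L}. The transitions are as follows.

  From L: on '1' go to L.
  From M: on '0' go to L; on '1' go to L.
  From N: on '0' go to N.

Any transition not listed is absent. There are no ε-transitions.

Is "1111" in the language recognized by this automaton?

Yes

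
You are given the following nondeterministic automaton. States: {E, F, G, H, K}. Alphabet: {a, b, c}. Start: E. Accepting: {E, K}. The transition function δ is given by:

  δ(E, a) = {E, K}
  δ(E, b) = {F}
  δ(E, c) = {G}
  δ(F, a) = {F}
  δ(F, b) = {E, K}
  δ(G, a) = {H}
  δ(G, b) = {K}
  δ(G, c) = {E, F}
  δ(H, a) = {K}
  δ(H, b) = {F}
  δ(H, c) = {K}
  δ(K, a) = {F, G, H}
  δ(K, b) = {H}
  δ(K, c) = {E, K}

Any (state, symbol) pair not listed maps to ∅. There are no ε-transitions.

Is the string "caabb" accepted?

Start in {E}.
Read 'c': E→{G}; now {G}.
Read 'a': G→{H}; now {H}.
Read 'a': H→{K}; now {K}.
Read 'b': K→{H}; now {H}.
Read 'b': H→{F}; now {F}.
The final set {F} contains no accepting state.

No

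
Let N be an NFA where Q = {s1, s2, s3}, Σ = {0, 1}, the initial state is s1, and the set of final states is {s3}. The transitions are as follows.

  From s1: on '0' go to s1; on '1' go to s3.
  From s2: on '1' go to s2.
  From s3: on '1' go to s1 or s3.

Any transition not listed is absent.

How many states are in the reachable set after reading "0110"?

1

Start in {s1}.
Read '0': {s1} → {s1}.
Read '1': {s1} → {s3}.
Read '1': {s3} → {s1, s3}.
Read '0': {s1, s3} → {s1}.
That set has 1 state.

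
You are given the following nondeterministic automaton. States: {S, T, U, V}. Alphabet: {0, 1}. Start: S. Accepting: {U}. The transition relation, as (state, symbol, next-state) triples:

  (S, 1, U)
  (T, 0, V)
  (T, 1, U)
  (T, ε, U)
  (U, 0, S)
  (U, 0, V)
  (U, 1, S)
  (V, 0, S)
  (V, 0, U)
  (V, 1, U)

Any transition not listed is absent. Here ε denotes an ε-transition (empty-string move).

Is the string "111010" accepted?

Start in {S}.
Read '1': S→{U}; now {U}.
Read '1': U→{S}; now {S}.
Read '1': S→{U}; now {U}.
Read '0': U→{S, V}; now {S, V}.
Read '1': S→{U}, V→{U}; now {U}.
Read '0': U→{S, V}; now {S, V}.
The final set {S, V} contains no accepting state.

No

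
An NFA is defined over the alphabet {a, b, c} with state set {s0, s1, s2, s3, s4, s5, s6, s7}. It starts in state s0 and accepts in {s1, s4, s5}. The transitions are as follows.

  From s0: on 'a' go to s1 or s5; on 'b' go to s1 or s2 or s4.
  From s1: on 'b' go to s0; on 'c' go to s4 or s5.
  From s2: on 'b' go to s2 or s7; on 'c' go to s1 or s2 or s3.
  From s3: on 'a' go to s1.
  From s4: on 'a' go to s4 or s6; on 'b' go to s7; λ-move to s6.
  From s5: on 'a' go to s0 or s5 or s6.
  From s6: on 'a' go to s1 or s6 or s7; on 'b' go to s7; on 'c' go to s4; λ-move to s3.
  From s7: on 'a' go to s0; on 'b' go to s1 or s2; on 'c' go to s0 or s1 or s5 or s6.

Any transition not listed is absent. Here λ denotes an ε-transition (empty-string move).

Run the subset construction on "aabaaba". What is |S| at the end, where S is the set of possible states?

7

Start in {s0}.
Read 'a': s0→{s1, s5}; now {s1, s5}.
Read 'a': s1→∅, s5→{s0, s5, s6}; union {s0, s5, s6}; ε-closure = {s0, s3, s5, s6}.
Read 'b': s0→{s1, s2, s4}, s3→∅, s5→∅, s6→{s7}; union {s1, s2, s4, s7}; ε-closure = {s1, s2, s3, s4, s6, s7}.
Read 'a': s1→∅, s2→∅, s3→{s1}, s4→{s4, s6}, s6→{s1, s6, s7}, s7→{s0}; union {s0, s1, s4, s6, s7}; ε-closure = {s0, s1, s3, s4, s6, s7}.
Read 'a': s0→{s1, s5}, s1→∅, s3→{s1}, s4→{s4, s6}, s6→{s1, s6, s7}, s7→{s0}; union {s0, s1, s4, s5, s6, s7}; ε-closure = {s0, s1, s3, s4, s5, s6, s7}.
Read 'b': s0→{s1, s2, s4}, s1→{s0}, s3→∅, s4→{s7}, s5→∅, s6→{s7}, s7→{s1, s2}; union {s0, s1, s2, s4, s7}; ε-closure = {s0, s1, s2, s3, s4, s6, s7}.
Read 'a': s0→{s1, s5}, s1→∅, s2→∅, s3→{s1}, s4→{s4, s6}, s6→{s1, s6, s7}, s7→{s0}; union {s0, s1, s4, s5, s6, s7}; ε-closure = {s0, s1, s3, s4, s5, s6, s7}.
That set has 7 states.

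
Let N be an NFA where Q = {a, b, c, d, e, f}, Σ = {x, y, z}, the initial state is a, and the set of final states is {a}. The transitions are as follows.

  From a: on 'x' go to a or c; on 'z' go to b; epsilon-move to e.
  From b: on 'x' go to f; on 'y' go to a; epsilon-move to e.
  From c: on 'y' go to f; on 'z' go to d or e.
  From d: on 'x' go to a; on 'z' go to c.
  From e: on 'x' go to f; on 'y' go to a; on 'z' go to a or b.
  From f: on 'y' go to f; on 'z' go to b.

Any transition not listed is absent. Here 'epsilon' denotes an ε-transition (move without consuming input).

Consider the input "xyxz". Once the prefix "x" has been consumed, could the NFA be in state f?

Yes

Start: ε-closure({a}) = {a, e}.
Read 'x': {a, e} → {a, c, e, f}.
State f is in {a, c, e, f}.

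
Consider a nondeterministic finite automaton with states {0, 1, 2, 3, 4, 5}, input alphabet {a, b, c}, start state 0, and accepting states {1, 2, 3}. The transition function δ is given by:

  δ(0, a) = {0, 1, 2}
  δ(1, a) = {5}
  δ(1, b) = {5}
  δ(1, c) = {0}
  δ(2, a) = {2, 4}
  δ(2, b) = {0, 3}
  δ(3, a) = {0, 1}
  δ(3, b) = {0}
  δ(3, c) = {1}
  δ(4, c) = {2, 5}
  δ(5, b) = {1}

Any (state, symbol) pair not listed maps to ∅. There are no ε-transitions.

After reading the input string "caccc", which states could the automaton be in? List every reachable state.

∅

Start in {0}.
Read 'c': 0→∅; now ∅.
The set is empty and remains empty for the remaining 4 symbols.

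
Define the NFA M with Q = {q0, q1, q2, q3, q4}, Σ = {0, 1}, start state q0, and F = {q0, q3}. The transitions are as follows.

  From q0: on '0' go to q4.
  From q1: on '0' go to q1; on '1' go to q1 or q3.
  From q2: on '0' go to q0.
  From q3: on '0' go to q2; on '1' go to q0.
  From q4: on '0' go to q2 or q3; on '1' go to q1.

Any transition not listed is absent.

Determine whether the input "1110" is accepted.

No

Start in {q0}.
Read '1': q0→∅; now ∅.
The set is empty and remains empty for the remaining 3 symbols.
The final set ∅ contains no accepting state.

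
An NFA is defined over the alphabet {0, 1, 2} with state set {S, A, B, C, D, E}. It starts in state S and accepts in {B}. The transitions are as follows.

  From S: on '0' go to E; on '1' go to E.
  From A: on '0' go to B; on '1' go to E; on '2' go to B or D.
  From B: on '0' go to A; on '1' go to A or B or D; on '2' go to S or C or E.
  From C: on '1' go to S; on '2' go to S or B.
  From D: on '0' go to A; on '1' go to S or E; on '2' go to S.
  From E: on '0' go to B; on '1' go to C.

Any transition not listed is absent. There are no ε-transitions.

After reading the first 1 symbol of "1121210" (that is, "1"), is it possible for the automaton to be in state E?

Start in {S}.
Read '1': {S} → {E}.
State E is in {E}.

Yes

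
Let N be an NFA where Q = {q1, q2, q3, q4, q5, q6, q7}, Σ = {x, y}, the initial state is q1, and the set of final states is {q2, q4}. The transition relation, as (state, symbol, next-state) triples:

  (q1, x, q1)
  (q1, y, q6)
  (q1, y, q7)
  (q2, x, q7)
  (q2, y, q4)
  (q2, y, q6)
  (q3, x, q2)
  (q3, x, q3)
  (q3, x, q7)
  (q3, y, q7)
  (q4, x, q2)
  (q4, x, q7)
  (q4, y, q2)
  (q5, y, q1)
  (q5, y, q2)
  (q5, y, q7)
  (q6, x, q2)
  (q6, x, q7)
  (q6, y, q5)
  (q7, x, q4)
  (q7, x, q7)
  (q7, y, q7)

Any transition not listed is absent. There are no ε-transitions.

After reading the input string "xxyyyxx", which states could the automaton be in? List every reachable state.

{q1, q2, q4, q7}

Start in {q1}.
Read 'x': {q1} → {q1}.
Read 'x': {q1} → {q1}.
Read 'y': {q1} → {q6, q7}.
Read 'y': {q6, q7} → {q5, q7}.
Read 'y': {q5, q7} → {q1, q2, q7}.
Read 'x': {q1, q2, q7} → {q1, q4, q7}.
Read 'x': {q1, q4, q7} → {q1, q2, q4, q7}.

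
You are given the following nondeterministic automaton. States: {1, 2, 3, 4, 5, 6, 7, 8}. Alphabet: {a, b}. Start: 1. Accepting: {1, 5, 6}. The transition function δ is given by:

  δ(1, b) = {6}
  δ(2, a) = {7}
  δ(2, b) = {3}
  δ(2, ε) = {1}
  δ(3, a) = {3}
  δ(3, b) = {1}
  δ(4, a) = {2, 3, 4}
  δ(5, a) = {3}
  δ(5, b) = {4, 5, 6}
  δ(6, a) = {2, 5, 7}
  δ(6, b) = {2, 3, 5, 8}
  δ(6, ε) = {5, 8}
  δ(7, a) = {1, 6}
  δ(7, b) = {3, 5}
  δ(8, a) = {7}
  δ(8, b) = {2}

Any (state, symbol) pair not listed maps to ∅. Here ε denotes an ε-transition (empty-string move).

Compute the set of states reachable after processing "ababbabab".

∅

Start in {1}.
Read 'a': {1} → ∅.
The set is empty and remains empty for the remaining 8 symbols.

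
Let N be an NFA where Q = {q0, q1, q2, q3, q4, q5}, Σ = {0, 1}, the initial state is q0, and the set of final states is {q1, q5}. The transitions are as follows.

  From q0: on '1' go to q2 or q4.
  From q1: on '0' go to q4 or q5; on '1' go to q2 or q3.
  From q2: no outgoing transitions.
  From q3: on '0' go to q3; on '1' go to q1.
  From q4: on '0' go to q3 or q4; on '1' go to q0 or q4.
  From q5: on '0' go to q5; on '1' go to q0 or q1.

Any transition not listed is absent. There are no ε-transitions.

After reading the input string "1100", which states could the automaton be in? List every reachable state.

Start in {q0}.
Read '1': {q0} → {q2, q4}.
Read '1': {q2, q4} → {q0, q4}.
Read '0': {q0, q4} → {q3, q4}.
Read '0': {q3, q4} → {q3, q4}.

{q3, q4}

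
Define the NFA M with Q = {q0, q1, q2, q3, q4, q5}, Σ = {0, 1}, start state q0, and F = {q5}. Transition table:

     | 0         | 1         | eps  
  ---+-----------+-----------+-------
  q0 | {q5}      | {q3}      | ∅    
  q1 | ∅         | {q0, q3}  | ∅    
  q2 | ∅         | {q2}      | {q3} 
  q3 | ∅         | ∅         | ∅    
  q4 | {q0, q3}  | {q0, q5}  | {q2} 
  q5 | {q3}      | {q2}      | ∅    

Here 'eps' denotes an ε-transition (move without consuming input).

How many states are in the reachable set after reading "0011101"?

0

Start in {q0}.
Read '0': q0→{q5}; now {q5}.
Read '0': q5→{q3}; now {q3}.
Read '1': q3→∅; now ∅.
The set is empty and remains empty for the remaining 4 symbols.
That set has 0 states.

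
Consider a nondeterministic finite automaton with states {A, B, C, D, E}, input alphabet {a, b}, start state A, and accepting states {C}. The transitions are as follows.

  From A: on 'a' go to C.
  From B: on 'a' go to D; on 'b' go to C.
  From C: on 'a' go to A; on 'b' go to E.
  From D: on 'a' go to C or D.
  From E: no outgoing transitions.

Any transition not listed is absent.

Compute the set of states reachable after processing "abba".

Start in {A}.
Read 'a': {A} → {C}.
Read 'b': {C} → {E}.
Read 'b': {E} → ∅.
The set is empty and remains empty for the remaining 1 symbol.

∅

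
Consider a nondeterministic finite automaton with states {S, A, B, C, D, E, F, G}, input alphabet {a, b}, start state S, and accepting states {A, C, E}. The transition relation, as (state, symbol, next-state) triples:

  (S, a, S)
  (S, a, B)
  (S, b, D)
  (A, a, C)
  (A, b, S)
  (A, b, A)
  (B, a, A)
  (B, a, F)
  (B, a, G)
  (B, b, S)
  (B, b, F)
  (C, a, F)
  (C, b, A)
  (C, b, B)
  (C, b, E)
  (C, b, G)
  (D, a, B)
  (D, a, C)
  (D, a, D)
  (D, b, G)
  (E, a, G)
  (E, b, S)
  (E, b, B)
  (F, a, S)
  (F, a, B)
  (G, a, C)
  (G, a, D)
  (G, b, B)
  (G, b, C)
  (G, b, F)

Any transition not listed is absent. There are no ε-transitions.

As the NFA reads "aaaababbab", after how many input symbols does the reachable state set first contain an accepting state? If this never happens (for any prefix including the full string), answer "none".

2

Start in {S}.
Read 'a': {S} → {S, B}.
Read 'a': {S, B} → {S, A, B, F, G}.
None of the earlier sets intersect F, but {S, A, B, F, G} does.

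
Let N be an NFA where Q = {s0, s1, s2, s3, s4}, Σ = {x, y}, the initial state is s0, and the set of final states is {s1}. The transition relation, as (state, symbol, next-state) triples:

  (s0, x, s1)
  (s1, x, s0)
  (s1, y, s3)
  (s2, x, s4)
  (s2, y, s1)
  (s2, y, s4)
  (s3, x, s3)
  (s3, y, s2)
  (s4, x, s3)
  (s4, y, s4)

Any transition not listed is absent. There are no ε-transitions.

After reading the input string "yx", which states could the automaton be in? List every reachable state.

Start in {s0}.
Read 'y': {s0} → ∅.
The set is empty and remains empty for the remaining 1 symbol.

∅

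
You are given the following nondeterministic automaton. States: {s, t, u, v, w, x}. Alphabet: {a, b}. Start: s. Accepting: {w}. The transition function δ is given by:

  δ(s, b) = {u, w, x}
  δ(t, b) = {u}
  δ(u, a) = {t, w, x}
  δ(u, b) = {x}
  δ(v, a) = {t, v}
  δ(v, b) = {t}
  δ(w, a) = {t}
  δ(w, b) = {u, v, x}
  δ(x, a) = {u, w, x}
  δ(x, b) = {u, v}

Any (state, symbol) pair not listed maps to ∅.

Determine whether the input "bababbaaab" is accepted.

Start in {s}.
Read 'b': s→{u, w, x}; now {u, w, x}.
Read 'a': u→{t, w, x}, w→{t}, x→{u, w, x}; now {t, u, w, x}.
Read 'b': t→{u}, u→{x}, w→{u, v, x}, x→{u, v}; now {u, v, x}.
Read 'a': u→{t, w, x}, v→{t, v}, x→{u, w, x}; now {t, u, v, w, x}.
Read 'b': t→{u}, u→{x}, v→{t}, w→{u, v, x}, x→{u, v}; now {t, u, v, x}.
Read 'b': t→{u}, u→{x}, v→{t}, x→{u, v}; now {t, u, v, x}.
Read 'a': t→∅, u→{t, w, x}, v→{t, v}, x→{u, w, x}; now {t, u, v, w, x}.
Read 'a': t→∅, u→{t, w, x}, v→{t, v}, w→{t}, x→{u, w, x}; now {t, u, v, w, x}.
Read 'a': t→∅, u→{t, w, x}, v→{t, v}, w→{t}, x→{u, w, x}; now {t, u, v, w, x}.
Read 'b': t→{u}, u→{x}, v→{t}, w→{u, v, x}, x→{u, v}; now {t, u, v, x}.
The final set {t, u, v, x} contains no accepting state.

No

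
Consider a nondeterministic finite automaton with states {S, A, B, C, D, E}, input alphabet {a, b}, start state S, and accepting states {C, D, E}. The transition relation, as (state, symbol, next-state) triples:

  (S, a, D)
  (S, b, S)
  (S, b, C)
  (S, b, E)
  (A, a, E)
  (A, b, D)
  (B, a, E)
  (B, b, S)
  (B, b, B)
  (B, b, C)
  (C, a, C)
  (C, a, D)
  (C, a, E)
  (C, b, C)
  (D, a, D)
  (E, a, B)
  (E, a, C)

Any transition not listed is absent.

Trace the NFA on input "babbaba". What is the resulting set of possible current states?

{C, D, E}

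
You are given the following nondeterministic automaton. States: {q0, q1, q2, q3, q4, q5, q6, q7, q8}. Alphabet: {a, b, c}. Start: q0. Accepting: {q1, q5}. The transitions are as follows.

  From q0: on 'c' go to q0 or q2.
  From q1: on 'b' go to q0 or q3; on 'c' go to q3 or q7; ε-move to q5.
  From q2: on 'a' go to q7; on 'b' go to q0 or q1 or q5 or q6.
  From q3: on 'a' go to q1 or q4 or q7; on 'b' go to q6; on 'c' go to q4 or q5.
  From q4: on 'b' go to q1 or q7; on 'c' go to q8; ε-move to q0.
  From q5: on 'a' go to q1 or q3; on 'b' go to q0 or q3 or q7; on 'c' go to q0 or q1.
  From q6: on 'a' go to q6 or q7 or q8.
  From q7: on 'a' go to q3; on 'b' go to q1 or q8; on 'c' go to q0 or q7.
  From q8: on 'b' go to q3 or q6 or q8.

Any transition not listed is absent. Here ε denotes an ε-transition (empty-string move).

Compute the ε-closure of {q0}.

{q0}

Begin with {q0}.
No ε-moves leave this set, so the closure equals the set itself.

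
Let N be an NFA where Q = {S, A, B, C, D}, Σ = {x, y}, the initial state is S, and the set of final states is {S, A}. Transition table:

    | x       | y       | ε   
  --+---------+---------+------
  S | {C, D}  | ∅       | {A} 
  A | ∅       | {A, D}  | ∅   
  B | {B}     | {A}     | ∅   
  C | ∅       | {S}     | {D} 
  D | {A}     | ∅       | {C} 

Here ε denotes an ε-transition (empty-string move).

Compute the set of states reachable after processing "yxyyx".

{A, C, D}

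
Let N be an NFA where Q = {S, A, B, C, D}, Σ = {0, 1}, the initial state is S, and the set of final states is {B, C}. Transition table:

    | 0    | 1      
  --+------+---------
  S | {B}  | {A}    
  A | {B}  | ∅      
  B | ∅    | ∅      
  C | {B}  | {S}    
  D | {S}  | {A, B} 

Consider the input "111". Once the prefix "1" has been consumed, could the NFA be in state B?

Start in {S}.
Read '1': {S} → {A}.
State B is not in {A}.

No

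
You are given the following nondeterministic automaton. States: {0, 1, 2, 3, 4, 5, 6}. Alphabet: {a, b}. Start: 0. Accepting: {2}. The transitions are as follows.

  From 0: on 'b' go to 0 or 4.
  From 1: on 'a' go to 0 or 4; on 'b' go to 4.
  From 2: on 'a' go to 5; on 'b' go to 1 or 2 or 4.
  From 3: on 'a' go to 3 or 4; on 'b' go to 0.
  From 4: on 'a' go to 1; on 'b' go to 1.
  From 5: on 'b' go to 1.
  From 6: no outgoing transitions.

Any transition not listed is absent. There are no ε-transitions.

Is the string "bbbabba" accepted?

No

Start in {0}.
Read 'b': 0→{0, 4}; now {0, 4}.
Read 'b': 0→{0, 4}, 4→{1}; now {0, 1, 4}.
Read 'b': 0→{0, 4}, 1→{4}, 4→{1}; now {0, 1, 4}.
Read 'a': 0→∅, 1→{0, 4}, 4→{1}; now {0, 1, 4}.
Read 'b': 0→{0, 4}, 1→{4}, 4→{1}; now {0, 1, 4}.
Read 'b': 0→{0, 4}, 1→{4}, 4→{1}; now {0, 1, 4}.
Read 'a': 0→∅, 1→{0, 4}, 4→{1}; now {0, 1, 4}.
The final set {0, 1, 4} contains no accepting state.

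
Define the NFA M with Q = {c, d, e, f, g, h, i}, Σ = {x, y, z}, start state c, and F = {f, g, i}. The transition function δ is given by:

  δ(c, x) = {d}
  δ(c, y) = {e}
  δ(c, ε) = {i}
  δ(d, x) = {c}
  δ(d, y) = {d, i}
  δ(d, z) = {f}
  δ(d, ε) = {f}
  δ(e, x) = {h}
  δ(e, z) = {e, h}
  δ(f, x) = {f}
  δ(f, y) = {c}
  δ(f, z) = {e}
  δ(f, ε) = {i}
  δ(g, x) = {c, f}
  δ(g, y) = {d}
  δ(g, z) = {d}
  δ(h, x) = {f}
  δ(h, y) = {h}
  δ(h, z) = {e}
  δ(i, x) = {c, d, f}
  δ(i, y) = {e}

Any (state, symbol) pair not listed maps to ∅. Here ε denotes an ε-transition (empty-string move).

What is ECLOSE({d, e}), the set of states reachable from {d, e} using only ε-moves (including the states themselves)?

Begin with {d, e}.
ε-move d → f; add f.
ε-move f → i; add i.

{d, e, f, i}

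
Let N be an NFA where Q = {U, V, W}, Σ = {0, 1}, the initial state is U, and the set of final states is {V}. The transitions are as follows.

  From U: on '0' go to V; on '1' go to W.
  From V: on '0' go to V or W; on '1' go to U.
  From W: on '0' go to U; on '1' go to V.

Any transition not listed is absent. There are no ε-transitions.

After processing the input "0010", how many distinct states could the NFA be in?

2

Start in {U}.
Read '0': U→{V}; now {V}.
Read '0': V→{V, W}; now {V, W}.
Read '1': V→{U}, W→{V}; now {U, V}.
Read '0': U→{V}, V→{V, W}; now {V, W}.
That set has 2 states.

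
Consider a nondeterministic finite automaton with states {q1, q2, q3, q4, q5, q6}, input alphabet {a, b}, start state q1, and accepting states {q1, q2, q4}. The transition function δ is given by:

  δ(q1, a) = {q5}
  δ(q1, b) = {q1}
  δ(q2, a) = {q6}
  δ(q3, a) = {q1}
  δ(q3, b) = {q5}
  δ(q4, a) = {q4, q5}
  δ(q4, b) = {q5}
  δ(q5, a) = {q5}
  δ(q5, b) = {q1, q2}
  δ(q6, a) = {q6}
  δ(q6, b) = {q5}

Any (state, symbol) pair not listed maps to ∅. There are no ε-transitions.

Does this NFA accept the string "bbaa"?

No

Start in {q1}.
Read 'b': {q1} → {q1}.
Read 'b': {q1} → {q1}.
Read 'a': {q1} → {q5}.
Read 'a': {q5} → {q5}.
The final set {q5} contains no accepting state.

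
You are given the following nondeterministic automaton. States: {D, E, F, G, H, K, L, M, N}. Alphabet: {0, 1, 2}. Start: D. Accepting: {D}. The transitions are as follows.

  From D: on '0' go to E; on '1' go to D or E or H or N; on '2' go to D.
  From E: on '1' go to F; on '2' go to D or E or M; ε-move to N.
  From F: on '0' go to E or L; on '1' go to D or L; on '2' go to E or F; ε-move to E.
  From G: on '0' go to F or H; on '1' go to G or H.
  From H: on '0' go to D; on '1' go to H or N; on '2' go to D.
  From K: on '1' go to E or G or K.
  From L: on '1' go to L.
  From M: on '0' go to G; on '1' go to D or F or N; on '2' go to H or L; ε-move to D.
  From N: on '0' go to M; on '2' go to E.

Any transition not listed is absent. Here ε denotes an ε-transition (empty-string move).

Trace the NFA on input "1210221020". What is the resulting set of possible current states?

Start in {D}.
Read '1': {D} → {D, E, H, N}.
Read '2': {D, E, H, N} → {D, E, M, N}.
Read '1': {D, E, M, N} → {D, E, F, H, N}.
Read '0': {D, E, F, H, N} → {D, E, L, M, N}.
Read '2': {D, E, L, M, N} → {D, E, H, L, M, N}.
Read '2': {D, E, H, L, M, N} → {D, E, H, L, M, N}.
Read '1': {D, E, H, L, M, N} → {D, E, F, H, L, N}.
Read '0': {D, E, F, H, L, N} → {D, E, L, M, N}.
Read '2': {D, E, L, M, N} → {D, E, H, L, M, N}.
Read '0': {D, E, H, L, M, N} → {D, E, G, M, N}.

{D, E, G, M, N}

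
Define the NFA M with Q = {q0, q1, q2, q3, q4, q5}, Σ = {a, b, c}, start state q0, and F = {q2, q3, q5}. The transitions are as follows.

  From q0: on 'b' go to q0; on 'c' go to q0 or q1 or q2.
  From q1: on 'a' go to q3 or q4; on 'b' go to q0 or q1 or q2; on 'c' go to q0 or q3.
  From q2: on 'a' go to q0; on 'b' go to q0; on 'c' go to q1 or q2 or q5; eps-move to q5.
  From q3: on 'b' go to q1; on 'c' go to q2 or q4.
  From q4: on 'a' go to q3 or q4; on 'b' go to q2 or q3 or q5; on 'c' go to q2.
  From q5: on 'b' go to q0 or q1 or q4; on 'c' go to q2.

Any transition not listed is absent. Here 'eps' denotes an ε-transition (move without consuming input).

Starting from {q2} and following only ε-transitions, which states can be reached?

{q2, q5}

Begin with {q2}.
ε-move q2 → q5; add q5.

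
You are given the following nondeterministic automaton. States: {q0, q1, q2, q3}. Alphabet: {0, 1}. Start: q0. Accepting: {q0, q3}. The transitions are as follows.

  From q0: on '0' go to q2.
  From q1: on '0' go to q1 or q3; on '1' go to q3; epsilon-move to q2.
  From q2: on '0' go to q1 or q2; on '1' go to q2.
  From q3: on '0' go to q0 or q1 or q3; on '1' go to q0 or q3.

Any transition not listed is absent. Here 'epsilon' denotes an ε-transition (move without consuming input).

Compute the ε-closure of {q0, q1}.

{q0, q1, q2}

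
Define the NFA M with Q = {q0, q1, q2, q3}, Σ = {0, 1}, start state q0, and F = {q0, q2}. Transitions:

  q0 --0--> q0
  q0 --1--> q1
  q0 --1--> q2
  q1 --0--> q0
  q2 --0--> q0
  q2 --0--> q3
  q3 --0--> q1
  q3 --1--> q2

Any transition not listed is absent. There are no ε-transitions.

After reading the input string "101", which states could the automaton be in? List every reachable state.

Start in {q0}.
Read '1': q0→{q1, q2}; now {q1, q2}.
Read '0': q1→{q0}, q2→{q0, q3}; now {q0, q3}.
Read '1': q0→{q1, q2}, q3→{q2}; now {q1, q2}.

{q1, q2}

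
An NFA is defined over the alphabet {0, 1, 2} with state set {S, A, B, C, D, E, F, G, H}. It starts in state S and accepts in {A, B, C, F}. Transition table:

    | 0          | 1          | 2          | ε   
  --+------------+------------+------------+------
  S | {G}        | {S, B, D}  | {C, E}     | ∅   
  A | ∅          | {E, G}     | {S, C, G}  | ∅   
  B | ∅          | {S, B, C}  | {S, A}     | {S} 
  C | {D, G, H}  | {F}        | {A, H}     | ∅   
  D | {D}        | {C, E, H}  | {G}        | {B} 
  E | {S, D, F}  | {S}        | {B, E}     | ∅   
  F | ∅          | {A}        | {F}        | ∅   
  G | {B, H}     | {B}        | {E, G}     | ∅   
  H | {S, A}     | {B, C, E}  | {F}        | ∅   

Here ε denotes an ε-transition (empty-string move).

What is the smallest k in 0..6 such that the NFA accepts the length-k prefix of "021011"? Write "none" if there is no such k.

3

Start in {S}.
Read '0': S→{G}; now {G}.
Read '2': G→{E, G}; now {E, G}.
Read '1': E→{S}, G→{B}; now {S, B}.
None of the earlier sets intersect F, but {S, B} does.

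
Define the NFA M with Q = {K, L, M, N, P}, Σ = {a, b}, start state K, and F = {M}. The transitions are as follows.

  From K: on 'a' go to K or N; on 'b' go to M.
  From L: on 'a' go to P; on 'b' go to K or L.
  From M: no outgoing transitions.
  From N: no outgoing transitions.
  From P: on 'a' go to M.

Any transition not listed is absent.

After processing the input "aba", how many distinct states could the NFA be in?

0

Start in {K}.
Read 'a': K→{K, N}; now {K, N}.
Read 'b': K→{M}, N→∅; now {M}.
Read 'a': M→∅; now ∅.
That set has 0 states.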